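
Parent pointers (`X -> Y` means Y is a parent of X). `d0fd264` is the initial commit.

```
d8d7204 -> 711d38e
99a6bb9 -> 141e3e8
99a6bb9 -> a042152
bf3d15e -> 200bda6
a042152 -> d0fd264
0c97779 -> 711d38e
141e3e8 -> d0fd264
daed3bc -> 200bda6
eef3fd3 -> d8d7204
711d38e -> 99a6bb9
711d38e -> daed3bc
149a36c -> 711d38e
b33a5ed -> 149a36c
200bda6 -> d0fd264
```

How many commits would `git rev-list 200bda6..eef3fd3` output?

7

Reachable from eef3fd3: {141e3e8, 200bda6, 711d38e, 99a6bb9, a042152, d0fd264, d8d7204, daed3bc, eef3fd3}.
Reachable from 200bda6: {200bda6, d0fd264}.
In eef3fd3's history but not 200bda6's: {141e3e8, 711d38e, 99a6bb9, a042152, d8d7204, daed3bc, eef3fd3} — 7 commits.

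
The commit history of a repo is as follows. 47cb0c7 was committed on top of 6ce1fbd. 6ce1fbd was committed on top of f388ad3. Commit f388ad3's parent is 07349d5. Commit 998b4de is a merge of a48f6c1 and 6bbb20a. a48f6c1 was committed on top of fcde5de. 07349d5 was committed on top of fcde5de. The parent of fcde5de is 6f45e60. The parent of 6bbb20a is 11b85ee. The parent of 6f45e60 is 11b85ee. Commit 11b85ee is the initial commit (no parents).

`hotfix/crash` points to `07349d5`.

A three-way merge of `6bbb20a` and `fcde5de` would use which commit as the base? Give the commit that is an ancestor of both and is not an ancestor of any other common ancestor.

11b85ee

Ancestors of 6bbb20a: {11b85ee, 6bbb20a}.
Ancestors of fcde5de: {11b85ee, 6f45e60, fcde5de}.
Common ancestors: {11b85ee}.
The only common ancestor is 11b85ee, so it is the merge base.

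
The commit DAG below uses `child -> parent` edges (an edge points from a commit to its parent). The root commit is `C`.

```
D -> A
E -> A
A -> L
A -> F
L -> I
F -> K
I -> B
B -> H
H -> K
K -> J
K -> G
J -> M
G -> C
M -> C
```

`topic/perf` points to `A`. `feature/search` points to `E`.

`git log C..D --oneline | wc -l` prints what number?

11

Reachable from D: {A, B, C, D, F, G, H, I, J, K, L, M}.
Reachable from C: {C}.
In D's history but not C's: {A, B, D, F, G, H, I, J, K, L, M} — 11 commits.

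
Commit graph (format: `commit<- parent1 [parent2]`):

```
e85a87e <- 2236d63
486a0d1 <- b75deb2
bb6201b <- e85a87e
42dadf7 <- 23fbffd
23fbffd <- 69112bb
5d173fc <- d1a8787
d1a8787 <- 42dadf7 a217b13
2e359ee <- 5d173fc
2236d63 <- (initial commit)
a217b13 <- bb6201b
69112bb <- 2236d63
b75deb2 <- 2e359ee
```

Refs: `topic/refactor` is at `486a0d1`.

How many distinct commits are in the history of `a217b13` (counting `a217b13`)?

4

Walking parent pointers from a217b13: reachable set = {2236d63, a217b13, bb6201b, e85a87e}.
That is 4 commits.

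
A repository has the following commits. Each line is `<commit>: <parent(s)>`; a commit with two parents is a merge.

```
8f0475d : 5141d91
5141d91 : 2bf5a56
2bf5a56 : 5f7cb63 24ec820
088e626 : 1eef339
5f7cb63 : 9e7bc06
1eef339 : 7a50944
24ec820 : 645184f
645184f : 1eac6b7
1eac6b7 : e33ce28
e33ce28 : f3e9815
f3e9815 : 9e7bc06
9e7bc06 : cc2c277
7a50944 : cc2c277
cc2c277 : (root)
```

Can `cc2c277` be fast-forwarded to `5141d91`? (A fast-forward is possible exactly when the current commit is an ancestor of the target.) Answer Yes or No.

A fast-forward from cc2c277 to 5141d91 is possible iff cc2c277 is an ancestor of 5141d91.
Ancestors of 5141d91: {1eac6b7, 24ec820, 2bf5a56, 5141d91, 5f7cb63, 645184f, 9e7bc06, cc2c277, e33ce28, f3e9815}.
cc2c277 is among them, so fast-forward is possible.

Yes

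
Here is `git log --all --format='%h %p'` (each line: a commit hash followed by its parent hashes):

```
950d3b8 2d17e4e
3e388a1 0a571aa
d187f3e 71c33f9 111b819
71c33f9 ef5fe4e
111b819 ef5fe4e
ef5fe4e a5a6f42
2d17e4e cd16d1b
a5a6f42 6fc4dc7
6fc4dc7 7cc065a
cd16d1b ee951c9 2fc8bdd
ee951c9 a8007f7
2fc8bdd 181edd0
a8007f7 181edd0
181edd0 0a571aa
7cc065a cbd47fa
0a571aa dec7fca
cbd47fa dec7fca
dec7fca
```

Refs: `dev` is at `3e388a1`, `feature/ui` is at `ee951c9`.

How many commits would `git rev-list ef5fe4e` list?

6

Walking parent pointers from ef5fe4e: reachable set = {6fc4dc7, 7cc065a, a5a6f42, cbd47fa, dec7fca, ef5fe4e}.
That is 6 commits.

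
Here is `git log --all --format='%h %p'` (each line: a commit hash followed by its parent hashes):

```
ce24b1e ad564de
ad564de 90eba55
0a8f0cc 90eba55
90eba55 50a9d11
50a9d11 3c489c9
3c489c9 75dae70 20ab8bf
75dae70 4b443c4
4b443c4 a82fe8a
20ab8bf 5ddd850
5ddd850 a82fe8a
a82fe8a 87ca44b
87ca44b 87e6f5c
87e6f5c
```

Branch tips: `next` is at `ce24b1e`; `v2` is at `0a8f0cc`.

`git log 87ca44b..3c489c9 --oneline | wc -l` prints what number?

6

Reachable from 3c489c9: {20ab8bf, 3c489c9, 4b443c4, 5ddd850, 75dae70, 87ca44b, 87e6f5c, a82fe8a}.
Reachable from 87ca44b: {87ca44b, 87e6f5c}.
In 3c489c9's history but not 87ca44b's: {20ab8bf, 3c489c9, 4b443c4, 5ddd850, 75dae70, a82fe8a} — 6 commits.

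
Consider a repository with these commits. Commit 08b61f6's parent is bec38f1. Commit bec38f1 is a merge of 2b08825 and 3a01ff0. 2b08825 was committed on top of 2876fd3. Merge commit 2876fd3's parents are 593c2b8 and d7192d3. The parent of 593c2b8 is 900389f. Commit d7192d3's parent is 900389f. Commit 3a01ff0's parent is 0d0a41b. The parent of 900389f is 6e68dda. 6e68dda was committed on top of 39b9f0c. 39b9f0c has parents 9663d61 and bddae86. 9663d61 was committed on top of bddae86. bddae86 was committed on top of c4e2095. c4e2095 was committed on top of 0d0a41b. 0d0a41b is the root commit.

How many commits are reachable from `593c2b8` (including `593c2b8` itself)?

8

Walking parent pointers from 593c2b8: reachable set = {0d0a41b, 39b9f0c, 593c2b8, 6e68dda, 900389f, 9663d61, bddae86, c4e2095}.
That is 8 commits.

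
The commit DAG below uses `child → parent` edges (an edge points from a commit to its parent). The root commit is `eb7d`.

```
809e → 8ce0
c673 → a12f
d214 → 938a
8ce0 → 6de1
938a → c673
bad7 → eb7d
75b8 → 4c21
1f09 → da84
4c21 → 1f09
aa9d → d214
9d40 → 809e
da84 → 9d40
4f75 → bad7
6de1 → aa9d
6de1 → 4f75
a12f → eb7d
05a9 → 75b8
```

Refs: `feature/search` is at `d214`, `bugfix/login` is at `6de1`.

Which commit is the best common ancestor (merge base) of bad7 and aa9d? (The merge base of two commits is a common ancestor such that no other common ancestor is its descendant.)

eb7d

Ancestors of bad7: {bad7, eb7d}.
Ancestors of aa9d: {938a, a12f, aa9d, c673, d214, eb7d}.
Common ancestors: {eb7d}.
The only common ancestor is eb7d, so it is the merge base.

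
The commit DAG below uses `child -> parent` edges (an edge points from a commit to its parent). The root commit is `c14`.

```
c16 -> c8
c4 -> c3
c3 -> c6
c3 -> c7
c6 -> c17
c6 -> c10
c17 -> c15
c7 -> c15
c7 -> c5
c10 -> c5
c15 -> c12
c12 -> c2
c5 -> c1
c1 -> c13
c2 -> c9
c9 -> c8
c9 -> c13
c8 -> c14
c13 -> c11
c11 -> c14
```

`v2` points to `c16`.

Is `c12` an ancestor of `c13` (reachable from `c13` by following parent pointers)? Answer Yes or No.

No

Ancestors of c13: {c11, c13, c14}.
c12 is not in that set, so it is not an ancestor of c13.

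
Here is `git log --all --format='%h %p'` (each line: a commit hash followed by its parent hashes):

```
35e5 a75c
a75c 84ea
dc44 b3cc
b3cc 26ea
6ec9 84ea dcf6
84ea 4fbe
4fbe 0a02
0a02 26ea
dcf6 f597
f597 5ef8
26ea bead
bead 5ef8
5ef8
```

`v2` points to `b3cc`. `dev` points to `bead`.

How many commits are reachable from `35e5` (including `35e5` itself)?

Walking parent pointers from 35e5: reachable set = {0a02, 26ea, 35e5, 4fbe, 5ef8, 84ea, a75c, bead}.
That is 8 commits.

8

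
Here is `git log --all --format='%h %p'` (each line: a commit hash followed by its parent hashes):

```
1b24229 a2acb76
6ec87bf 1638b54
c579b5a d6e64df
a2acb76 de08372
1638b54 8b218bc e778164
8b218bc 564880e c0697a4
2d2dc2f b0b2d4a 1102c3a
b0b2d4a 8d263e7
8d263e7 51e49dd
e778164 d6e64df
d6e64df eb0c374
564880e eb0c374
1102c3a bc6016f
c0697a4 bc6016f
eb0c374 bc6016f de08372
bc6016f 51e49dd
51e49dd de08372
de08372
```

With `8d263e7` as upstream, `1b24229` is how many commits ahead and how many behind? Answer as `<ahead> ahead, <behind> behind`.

2 ahead, 2 behind

Reachable from 1b24229: {1b24229, a2acb76, de08372}.
Reachable from 8d263e7: {51e49dd, 8d263e7, de08372}.
Only in 1b24229's history (ahead): {1b24229, a2acb76} — 2.
Only in 8d263e7's history (behind): {51e49dd, 8d263e7} — 2.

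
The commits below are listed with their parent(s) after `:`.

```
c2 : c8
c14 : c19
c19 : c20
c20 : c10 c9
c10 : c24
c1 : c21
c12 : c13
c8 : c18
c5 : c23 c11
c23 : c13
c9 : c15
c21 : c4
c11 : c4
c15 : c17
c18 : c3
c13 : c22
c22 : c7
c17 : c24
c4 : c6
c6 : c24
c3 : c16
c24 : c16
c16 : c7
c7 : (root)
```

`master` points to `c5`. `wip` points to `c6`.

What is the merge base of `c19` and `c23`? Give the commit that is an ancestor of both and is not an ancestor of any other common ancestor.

c7

Ancestors of c19: {c10, c15, c16, c17, c19, c20, c24, c7, c9}.
Ancestors of c23: {c13, c22, c23, c7}.
Common ancestors: {c7}.
The only common ancestor is c7, so it is the merge base.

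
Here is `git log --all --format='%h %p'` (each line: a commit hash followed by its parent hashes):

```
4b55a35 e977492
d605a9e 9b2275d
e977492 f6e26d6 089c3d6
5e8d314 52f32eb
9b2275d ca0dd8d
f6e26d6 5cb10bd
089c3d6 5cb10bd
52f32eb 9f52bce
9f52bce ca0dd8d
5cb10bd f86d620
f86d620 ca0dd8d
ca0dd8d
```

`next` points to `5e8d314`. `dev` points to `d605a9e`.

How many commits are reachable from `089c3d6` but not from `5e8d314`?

3

Reachable from 089c3d6: {089c3d6, 5cb10bd, ca0dd8d, f86d620}.
Reachable from 5e8d314: {52f32eb, 5e8d314, 9f52bce, ca0dd8d}.
In 089c3d6's history but not 5e8d314's: {089c3d6, 5cb10bd, f86d620} — 3 commits.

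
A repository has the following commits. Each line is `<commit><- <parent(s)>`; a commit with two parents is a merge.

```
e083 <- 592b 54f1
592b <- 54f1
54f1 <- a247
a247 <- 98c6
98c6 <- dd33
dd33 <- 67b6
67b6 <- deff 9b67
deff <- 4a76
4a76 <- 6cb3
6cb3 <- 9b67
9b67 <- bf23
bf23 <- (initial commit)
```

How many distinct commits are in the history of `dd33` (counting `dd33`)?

7

Walking parent pointers from dd33: reachable set = {4a76, 67b6, 6cb3, 9b67, bf23, dd33, deff}.
That is 7 commits.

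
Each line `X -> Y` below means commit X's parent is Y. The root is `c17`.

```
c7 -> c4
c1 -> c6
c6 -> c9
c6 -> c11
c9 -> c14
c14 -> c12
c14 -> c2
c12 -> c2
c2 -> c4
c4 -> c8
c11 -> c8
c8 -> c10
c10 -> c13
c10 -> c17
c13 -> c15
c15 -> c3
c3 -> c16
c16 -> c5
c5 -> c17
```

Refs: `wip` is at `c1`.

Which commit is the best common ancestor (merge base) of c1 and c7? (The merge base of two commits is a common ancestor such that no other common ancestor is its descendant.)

c4

Ancestors of c1: {c1, c10, c11, c12, c13, c14, c15, c16, c17, c2, c3, c4, c5, c6, c8, c9}.
Ancestors of c7: {c10, c13, c15, c16, c17, c3, c4, c5, c7, c8}.
Common ancestors: {c10, c13, c15, c16, c17, c3, c4, c5, c8}.
Among these, c4 is not an ancestor of any other common ancestor — it is the merge base.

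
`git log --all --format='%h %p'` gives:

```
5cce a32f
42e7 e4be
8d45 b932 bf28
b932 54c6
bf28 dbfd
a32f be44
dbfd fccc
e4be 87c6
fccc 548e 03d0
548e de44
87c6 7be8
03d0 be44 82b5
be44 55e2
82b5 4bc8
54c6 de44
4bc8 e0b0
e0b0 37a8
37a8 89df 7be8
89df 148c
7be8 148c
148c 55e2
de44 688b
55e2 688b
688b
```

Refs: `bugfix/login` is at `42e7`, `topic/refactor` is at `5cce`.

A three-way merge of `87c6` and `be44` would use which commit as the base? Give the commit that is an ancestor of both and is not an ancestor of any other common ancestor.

Ancestors of 87c6: {148c, 55e2, 688b, 7be8, 87c6}.
Ancestors of be44: {55e2, 688b, be44}.
Common ancestors: {55e2, 688b}.
Among these, 55e2 is not an ancestor of any other common ancestor — it is the merge base.

55e2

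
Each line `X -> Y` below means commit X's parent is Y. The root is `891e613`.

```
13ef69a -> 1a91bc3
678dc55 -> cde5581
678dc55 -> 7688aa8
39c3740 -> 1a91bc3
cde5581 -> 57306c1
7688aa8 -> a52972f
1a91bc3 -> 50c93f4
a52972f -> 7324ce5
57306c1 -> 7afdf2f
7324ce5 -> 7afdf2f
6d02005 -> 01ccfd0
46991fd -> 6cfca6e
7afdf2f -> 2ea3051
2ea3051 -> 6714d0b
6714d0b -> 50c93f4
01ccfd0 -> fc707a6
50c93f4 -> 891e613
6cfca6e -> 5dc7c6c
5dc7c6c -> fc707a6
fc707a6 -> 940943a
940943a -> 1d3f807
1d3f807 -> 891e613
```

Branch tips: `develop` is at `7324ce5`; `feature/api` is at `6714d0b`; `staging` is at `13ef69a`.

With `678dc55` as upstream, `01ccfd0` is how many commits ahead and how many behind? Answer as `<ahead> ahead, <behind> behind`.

4 ahead, 10 behind

Reachable from 01ccfd0: {01ccfd0, 1d3f807, 891e613, 940943a, fc707a6}.
Reachable from 678dc55: {2ea3051, 50c93f4, 57306c1, 6714d0b, 678dc55, 7324ce5, 7688aa8, 7afdf2f, 891e613, a52972f, cde5581}.
Only in 01ccfd0's history (ahead): {01ccfd0, 1d3f807, 940943a, fc707a6} — 4.
Only in 678dc55's history (behind): {2ea3051, 50c93f4, 57306c1, 6714d0b, 678dc55, 7324ce5, 7688aa8, 7afdf2f, a52972f, cde5581} — 10.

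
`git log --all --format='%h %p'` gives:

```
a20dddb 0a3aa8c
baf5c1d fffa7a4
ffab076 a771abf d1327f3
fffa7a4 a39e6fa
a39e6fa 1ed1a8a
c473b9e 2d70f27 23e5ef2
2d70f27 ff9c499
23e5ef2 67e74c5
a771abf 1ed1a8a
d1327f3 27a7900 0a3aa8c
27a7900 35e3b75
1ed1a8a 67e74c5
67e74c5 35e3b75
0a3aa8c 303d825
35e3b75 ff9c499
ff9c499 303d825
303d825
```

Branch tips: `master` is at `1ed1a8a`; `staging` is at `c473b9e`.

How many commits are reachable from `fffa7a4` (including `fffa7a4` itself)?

Walking parent pointers from fffa7a4: reachable set = {1ed1a8a, 303d825, 35e3b75, 67e74c5, a39e6fa, ff9c499, fffa7a4}.
That is 7 commits.

7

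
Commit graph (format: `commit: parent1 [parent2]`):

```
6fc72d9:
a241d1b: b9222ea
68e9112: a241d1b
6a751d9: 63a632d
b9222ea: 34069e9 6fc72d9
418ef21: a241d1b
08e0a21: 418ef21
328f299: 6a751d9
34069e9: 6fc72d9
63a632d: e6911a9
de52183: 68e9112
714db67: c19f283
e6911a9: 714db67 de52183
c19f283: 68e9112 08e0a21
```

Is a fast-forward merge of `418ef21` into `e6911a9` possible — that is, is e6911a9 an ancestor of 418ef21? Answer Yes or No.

A fast-forward from e6911a9 to 418ef21 is possible iff e6911a9 is an ancestor of 418ef21.
Ancestors of 418ef21: {34069e9, 418ef21, 6fc72d9, a241d1b, b9222ea}.
e6911a9 is not among them, so fast-forward is not possible.

No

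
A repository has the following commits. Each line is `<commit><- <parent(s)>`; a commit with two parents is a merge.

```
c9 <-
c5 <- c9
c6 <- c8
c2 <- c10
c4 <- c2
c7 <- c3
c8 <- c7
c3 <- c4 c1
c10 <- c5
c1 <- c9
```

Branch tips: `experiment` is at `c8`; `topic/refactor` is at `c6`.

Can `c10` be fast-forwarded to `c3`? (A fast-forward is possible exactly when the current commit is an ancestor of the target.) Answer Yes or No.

Yes

A fast-forward from c10 to c3 is possible iff c10 is an ancestor of c3.
Ancestors of c3: {c1, c10, c2, c3, c4, c5, c9}.
c10 is among them, so fast-forward is possible.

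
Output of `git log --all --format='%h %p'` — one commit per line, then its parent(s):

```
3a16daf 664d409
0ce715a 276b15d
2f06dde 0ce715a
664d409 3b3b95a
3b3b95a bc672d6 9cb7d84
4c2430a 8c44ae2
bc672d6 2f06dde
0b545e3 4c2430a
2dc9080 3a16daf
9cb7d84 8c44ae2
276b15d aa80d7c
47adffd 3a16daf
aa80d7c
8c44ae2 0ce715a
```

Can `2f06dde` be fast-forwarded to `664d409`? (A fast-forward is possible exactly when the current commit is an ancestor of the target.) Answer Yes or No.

Yes

A fast-forward from 2f06dde to 664d409 is possible iff 2f06dde is an ancestor of 664d409.
Ancestors of 664d409: {0ce715a, 276b15d, 2f06dde, 3b3b95a, 664d409, 8c44ae2, 9cb7d84, aa80d7c, bc672d6}.
2f06dde is among them, so fast-forward is possible.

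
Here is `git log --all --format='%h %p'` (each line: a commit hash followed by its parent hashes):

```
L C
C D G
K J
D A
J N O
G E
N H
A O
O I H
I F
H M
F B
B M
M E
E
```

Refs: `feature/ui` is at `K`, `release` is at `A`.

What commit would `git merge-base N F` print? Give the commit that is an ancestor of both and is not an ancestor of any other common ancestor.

M

Ancestors of N: {E, H, M, N}.
Ancestors of F: {B, E, F, M}.
Common ancestors: {E, M}.
Among these, M is not an ancestor of any other common ancestor — it is the merge base.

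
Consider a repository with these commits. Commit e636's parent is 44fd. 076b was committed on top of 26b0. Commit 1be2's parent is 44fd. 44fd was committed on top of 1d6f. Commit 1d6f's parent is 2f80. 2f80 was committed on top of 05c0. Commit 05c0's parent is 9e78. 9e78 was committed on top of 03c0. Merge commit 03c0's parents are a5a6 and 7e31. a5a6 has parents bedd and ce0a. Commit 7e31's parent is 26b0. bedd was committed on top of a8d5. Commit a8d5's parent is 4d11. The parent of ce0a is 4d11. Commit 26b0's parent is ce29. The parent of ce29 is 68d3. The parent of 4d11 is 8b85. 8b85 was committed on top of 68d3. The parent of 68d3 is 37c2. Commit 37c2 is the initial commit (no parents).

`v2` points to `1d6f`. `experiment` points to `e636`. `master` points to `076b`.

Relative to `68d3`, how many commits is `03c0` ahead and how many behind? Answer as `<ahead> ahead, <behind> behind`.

Reachable from 03c0: {03c0, 26b0, 37c2, 4d11, 68d3, 7e31, 8b85, a5a6, a8d5, bedd, ce0a, ce29}.
Reachable from 68d3: {37c2, 68d3}.
Only in 03c0's history (ahead): {03c0, 26b0, 4d11, 7e31, 8b85, a5a6, a8d5, bedd, ce0a, ce29} — 10.
Only in 68d3's history (behind): {} — 0.

10 ahead, 0 behind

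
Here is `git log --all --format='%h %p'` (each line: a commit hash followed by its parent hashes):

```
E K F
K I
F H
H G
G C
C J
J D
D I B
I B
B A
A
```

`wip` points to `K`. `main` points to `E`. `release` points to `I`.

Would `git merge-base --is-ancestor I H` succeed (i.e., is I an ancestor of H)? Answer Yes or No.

Ancestors of H (commits reachable by following parents): {A, B, C, D, G, H, I, J}.
I is in that set, so it is an ancestor of H.

Yes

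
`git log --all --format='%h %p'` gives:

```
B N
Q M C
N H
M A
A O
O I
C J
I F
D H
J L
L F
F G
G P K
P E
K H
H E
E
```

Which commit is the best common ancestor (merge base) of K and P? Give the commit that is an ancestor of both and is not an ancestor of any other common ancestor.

Ancestors of K: {E, H, K}.
Ancestors of P: {E, P}.
Common ancestors: {E}.
The only common ancestor is E, so it is the merge base.

E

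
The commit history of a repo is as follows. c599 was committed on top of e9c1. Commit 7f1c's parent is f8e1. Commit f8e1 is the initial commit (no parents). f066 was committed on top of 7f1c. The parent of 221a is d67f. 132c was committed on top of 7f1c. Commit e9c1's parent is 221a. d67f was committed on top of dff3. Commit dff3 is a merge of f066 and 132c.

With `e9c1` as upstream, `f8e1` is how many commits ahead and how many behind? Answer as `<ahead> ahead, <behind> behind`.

Reachable from f8e1: {f8e1}.
Reachable from e9c1: {132c, 221a, 7f1c, d67f, dff3, e9c1, f066, f8e1}.
Only in f8e1's history (ahead): {} — 0.
Only in e9c1's history (behind): {132c, 221a, 7f1c, d67f, dff3, e9c1, f066} — 7.

0 ahead, 7 behind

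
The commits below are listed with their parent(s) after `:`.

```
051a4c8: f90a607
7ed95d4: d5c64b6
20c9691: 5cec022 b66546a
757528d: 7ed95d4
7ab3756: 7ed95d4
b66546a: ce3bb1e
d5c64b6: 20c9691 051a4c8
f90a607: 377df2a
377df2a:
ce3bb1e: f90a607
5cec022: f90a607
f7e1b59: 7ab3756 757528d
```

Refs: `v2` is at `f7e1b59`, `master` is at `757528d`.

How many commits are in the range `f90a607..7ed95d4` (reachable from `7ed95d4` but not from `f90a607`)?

Reachable from 7ed95d4: {051a4c8, 20c9691, 377df2a, 5cec022, 7ed95d4, b66546a, ce3bb1e, d5c64b6, f90a607}.
Reachable from f90a607: {377df2a, f90a607}.
In 7ed95d4's history but not f90a607's: {051a4c8, 20c9691, 5cec022, 7ed95d4, b66546a, ce3bb1e, d5c64b6} — 7 commits.

7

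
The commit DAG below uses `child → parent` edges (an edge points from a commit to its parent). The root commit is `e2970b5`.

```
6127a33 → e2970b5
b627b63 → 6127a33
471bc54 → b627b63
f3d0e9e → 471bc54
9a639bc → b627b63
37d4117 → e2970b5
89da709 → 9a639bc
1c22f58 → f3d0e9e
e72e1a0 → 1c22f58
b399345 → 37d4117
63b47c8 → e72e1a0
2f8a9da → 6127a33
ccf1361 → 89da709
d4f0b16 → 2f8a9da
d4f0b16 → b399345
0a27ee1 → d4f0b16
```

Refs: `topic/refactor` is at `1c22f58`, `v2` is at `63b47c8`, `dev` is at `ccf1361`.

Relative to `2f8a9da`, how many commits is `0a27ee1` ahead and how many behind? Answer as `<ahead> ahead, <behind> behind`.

4 ahead, 0 behind

Reachable from 0a27ee1: {0a27ee1, 2f8a9da, 37d4117, 6127a33, b399345, d4f0b16, e2970b5}.
Reachable from 2f8a9da: {2f8a9da, 6127a33, e2970b5}.
Only in 0a27ee1's history (ahead): {0a27ee1, 37d4117, b399345, d4f0b16} — 4.
Only in 2f8a9da's history (behind): {} — 0.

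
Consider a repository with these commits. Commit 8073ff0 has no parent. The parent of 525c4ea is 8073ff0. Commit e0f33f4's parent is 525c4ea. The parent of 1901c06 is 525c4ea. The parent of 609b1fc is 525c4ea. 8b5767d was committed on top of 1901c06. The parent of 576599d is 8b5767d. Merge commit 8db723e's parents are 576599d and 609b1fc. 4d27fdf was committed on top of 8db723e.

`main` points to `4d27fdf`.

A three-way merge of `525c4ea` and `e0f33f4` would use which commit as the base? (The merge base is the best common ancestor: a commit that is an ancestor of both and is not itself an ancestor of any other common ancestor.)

525c4ea

Ancestors of 525c4ea: {525c4ea, 8073ff0}.
Ancestors of e0f33f4: {525c4ea, 8073ff0, e0f33f4}.
Common ancestors: {525c4ea, 8073ff0}.
Among these, 525c4ea is not an ancestor of any other common ancestor — it is the merge base.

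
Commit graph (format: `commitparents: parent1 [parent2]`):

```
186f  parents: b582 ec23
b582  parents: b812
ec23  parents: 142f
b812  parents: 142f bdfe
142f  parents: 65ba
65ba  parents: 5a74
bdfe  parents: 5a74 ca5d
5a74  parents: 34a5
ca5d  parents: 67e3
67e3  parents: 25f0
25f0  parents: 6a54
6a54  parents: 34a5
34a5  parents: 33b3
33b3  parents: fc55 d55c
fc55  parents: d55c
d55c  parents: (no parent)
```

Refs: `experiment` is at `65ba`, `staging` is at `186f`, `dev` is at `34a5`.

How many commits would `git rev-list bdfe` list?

10

Walking parent pointers from bdfe: reachable set = {25f0, 33b3, 34a5, 5a74, 67e3, 6a54, bdfe, ca5d, d55c, fc55}.
That is 10 commits.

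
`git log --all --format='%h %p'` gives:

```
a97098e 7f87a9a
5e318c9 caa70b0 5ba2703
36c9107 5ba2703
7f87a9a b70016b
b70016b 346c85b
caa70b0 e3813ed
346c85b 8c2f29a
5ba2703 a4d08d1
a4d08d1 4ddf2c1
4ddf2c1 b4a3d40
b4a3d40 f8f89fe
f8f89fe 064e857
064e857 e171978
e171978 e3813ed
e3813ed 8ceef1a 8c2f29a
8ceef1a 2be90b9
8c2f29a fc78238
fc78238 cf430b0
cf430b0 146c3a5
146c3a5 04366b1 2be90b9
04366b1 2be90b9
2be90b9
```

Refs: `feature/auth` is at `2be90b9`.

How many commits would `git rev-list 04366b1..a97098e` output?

8

Reachable from a97098e: {04366b1, 146c3a5, 2be90b9, 346c85b, 7f87a9a, 8c2f29a, a97098e, b70016b, cf430b0, fc78238}.
Reachable from 04366b1: {04366b1, 2be90b9}.
In a97098e's history but not 04366b1's: {146c3a5, 346c85b, 7f87a9a, 8c2f29a, a97098e, b70016b, cf430b0, fc78238} — 8 commits.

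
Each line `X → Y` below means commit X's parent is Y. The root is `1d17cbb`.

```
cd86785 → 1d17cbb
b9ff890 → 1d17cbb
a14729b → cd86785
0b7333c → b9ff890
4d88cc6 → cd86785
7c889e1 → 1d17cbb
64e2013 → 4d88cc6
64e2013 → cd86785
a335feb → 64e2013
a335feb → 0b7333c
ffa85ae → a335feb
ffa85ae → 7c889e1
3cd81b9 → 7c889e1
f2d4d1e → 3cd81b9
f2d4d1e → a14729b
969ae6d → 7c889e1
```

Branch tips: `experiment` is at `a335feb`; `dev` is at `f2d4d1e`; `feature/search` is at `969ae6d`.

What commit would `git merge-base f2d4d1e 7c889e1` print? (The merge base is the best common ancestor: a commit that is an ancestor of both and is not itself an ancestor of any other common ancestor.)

7c889e1

Ancestors of f2d4d1e: {1d17cbb, 3cd81b9, 7c889e1, a14729b, cd86785, f2d4d1e}.
Ancestors of 7c889e1: {1d17cbb, 7c889e1}.
Common ancestors: {1d17cbb, 7c889e1}.
Among these, 7c889e1 is not an ancestor of any other common ancestor — it is the merge base.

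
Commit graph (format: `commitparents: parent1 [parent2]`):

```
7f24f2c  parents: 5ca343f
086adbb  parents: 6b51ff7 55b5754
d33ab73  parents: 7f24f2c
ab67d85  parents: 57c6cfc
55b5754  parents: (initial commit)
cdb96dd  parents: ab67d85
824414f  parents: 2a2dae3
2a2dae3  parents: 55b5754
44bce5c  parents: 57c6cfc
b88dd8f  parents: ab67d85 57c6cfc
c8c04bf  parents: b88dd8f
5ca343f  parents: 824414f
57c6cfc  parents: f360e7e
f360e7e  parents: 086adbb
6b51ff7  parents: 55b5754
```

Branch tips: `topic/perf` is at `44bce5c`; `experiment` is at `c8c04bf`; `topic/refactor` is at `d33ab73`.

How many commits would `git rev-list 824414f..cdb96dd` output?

6

Reachable from cdb96dd: {086adbb, 55b5754, 57c6cfc, 6b51ff7, ab67d85, cdb96dd, f360e7e}.
Reachable from 824414f: {2a2dae3, 55b5754, 824414f}.
In cdb96dd's history but not 824414f's: {086adbb, 57c6cfc, 6b51ff7, ab67d85, cdb96dd, f360e7e} — 6 commits.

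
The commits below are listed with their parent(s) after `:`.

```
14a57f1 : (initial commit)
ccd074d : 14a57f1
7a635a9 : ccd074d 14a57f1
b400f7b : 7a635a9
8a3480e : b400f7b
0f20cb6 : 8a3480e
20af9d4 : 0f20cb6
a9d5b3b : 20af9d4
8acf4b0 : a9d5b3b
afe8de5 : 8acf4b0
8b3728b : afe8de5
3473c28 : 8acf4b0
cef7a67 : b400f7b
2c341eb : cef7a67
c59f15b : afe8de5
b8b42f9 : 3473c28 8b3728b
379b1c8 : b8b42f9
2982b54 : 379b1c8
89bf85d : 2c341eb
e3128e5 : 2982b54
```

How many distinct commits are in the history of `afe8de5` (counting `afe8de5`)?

10

Walking parent pointers from afe8de5: reachable set = {0f20cb6, 14a57f1, 20af9d4, 7a635a9, 8a3480e, 8acf4b0, a9d5b3b, afe8de5, b400f7b, ccd074d}.
That is 10 commits.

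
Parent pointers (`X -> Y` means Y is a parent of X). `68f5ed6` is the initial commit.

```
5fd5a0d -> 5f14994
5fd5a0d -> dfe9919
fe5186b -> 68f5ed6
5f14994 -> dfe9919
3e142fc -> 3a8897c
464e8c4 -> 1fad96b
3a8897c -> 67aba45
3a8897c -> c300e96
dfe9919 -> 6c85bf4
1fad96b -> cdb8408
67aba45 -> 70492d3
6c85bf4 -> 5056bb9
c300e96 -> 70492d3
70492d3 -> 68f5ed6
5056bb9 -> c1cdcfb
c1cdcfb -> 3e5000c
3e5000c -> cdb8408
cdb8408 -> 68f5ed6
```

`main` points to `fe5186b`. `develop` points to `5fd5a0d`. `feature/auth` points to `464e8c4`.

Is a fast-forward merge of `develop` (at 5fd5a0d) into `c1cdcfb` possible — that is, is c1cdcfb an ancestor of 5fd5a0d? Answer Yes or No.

A fast-forward from c1cdcfb to 5fd5a0d is possible iff c1cdcfb is an ancestor of 5fd5a0d.
Ancestors of 5fd5a0d: {3e5000c, 5056bb9, 5f14994, 5fd5a0d, 68f5ed6, 6c85bf4, c1cdcfb, cdb8408, dfe9919}.
c1cdcfb is among them, so fast-forward is possible.

Yes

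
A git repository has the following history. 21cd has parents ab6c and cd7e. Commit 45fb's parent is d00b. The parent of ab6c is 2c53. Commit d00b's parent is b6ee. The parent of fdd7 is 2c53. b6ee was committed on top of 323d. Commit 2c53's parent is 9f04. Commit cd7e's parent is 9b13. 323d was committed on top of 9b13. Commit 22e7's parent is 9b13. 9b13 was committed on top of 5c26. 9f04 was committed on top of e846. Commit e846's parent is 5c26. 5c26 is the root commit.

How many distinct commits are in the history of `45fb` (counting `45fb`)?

6

Walking parent pointers from 45fb: reachable set = {323d, 45fb, 5c26, 9b13, b6ee, d00b}.
That is 6 commits.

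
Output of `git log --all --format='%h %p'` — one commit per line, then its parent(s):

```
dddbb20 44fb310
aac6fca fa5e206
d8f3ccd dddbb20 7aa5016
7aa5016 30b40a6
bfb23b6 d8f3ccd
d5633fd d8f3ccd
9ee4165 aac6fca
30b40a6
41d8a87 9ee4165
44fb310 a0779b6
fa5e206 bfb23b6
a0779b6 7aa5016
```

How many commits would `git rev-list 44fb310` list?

Walking parent pointers from 44fb310: reachable set = {30b40a6, 44fb310, 7aa5016, a0779b6}.
That is 4 commits.

4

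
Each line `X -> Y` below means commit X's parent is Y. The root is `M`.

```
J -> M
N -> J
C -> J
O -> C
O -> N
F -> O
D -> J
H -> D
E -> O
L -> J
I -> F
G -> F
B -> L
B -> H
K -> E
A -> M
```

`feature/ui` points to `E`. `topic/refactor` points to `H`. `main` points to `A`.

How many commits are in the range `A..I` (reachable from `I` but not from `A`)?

6

Reachable from I: {C, F, I, J, M, N, O}.
Reachable from A: {A, M}.
In I's history but not A's: {C, F, I, J, N, O} — 6 commits.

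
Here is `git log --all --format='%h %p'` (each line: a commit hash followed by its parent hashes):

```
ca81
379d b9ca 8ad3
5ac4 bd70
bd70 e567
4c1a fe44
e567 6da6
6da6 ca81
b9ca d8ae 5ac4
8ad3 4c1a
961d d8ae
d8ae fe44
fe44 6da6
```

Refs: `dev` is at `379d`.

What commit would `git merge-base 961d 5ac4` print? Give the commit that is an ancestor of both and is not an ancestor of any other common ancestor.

6da6

Ancestors of 961d: {6da6, 961d, ca81, d8ae, fe44}.
Ancestors of 5ac4: {5ac4, 6da6, bd70, ca81, e567}.
Common ancestors: {6da6, ca81}.
Among these, 6da6 is not an ancestor of any other common ancestor — it is the merge base.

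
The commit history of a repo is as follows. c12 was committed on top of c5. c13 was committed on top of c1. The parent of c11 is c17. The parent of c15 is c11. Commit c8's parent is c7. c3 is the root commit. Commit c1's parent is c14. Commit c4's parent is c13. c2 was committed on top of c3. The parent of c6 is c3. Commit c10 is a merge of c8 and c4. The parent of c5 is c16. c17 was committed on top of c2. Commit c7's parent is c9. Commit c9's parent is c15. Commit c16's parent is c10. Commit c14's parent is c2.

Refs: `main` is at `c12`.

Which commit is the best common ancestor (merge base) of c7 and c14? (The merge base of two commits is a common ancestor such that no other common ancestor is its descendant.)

c2

Ancestors of c7: {c11, c15, c17, c2, c3, c7, c9}.
Ancestors of c14: {c14, c2, c3}.
Common ancestors: {c2, c3}.
Among these, c2 is not an ancestor of any other common ancestor — it is the merge base.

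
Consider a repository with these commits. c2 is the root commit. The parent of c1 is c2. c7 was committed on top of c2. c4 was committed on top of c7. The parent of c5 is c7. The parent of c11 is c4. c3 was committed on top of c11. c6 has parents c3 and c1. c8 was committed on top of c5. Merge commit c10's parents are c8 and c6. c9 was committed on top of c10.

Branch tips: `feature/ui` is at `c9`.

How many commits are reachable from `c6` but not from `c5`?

Reachable from c6: {c1, c11, c2, c3, c4, c6, c7}.
Reachable from c5: {c2, c5, c7}.
In c6's history but not c5's: {c1, c11, c3, c4, c6} — 5 commits.

5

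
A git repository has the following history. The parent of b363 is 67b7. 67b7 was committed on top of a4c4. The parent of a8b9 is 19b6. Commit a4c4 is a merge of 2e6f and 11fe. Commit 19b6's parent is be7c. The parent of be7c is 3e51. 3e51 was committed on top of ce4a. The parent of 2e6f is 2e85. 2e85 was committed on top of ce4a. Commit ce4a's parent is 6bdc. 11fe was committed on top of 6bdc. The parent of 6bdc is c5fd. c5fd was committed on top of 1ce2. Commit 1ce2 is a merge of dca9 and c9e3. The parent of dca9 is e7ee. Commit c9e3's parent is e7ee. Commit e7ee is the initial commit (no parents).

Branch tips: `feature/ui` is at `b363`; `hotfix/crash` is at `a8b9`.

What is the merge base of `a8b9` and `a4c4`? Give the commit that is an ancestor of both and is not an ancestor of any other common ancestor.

ce4a

Ancestors of a8b9: {19b6, 1ce2, 3e51, 6bdc, a8b9, be7c, c5fd, c9e3, ce4a, dca9, e7ee}.
Ancestors of a4c4: {11fe, 1ce2, 2e6f, 2e85, 6bdc, a4c4, c5fd, c9e3, ce4a, dca9, e7ee}.
Common ancestors: {1ce2, 6bdc, c5fd, c9e3, ce4a, dca9, e7ee}.
Among these, ce4a is not an ancestor of any other common ancestor — it is the merge base.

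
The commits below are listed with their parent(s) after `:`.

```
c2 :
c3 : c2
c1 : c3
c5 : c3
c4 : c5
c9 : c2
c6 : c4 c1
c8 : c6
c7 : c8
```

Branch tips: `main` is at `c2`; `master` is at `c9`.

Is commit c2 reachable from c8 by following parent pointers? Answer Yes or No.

Yes

Ancestors of c8 (commits reachable by following parents): {c1, c2, c3, c4, c5, c6, c8}.
c2 is in that set, so it is an ancestor of c8.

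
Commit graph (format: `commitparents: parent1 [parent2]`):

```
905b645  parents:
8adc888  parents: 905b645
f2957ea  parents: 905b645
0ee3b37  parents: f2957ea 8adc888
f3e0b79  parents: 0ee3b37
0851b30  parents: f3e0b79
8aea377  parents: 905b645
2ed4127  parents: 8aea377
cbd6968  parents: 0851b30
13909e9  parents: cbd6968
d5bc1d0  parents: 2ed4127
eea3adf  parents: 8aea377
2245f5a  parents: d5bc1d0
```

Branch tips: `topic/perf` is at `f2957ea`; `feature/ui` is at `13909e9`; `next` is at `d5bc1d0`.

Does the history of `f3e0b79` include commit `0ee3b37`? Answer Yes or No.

Ancestors of f3e0b79 (commits reachable by following parents): {0ee3b37, 8adc888, 905b645, f2957ea, f3e0b79}.
0ee3b37 is in that set, so it is an ancestor of f3e0b79.

Yes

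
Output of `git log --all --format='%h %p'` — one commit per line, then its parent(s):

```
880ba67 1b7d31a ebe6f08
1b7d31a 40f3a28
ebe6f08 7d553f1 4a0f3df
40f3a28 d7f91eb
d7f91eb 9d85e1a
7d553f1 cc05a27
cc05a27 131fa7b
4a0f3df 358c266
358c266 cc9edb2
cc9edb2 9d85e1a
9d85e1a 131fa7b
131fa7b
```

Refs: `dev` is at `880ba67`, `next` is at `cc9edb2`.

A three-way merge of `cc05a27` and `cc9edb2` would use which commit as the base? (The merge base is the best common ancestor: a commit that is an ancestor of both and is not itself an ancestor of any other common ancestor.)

131fa7b

Ancestors of cc05a27: {131fa7b, cc05a27}.
Ancestors of cc9edb2: {131fa7b, 9d85e1a, cc9edb2}.
Common ancestors: {131fa7b}.
The only common ancestor is 131fa7b, so it is the merge base.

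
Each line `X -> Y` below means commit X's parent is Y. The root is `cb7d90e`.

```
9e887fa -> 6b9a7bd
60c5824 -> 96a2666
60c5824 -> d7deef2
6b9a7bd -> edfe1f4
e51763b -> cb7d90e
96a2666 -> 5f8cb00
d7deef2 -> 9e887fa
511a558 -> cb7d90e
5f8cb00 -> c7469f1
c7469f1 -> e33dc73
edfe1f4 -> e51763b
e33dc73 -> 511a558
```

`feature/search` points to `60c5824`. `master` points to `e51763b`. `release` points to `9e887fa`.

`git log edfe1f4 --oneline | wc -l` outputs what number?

3

Walking parent pointers from edfe1f4: reachable set = {cb7d90e, e51763b, edfe1f4}.
That is 3 commits.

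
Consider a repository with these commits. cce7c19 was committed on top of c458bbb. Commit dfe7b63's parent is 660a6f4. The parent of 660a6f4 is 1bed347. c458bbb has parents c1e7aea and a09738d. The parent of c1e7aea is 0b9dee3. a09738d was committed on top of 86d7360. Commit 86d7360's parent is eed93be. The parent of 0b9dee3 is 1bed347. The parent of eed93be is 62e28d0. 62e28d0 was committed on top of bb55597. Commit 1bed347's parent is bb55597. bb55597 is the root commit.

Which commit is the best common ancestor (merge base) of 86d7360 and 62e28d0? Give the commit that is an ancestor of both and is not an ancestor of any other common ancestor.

Ancestors of 86d7360: {62e28d0, 86d7360, bb55597, eed93be}.
Ancestors of 62e28d0: {62e28d0, bb55597}.
Common ancestors: {62e28d0, bb55597}.
Among these, 62e28d0 is not an ancestor of any other common ancestor — it is the merge base.

62e28d0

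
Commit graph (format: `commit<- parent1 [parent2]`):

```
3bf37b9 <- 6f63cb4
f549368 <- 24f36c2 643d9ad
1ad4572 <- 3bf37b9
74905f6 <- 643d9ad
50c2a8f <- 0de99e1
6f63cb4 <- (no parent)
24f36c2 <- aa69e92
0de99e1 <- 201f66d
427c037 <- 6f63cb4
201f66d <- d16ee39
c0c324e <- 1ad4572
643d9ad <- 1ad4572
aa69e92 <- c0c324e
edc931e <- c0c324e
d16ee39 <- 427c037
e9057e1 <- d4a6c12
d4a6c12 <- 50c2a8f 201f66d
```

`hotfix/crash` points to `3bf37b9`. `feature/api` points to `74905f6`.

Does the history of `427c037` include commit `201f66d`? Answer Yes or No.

Ancestors of 427c037: {427c037, 6f63cb4}.
201f66d is not in that set, so it is not an ancestor of 427c037.

No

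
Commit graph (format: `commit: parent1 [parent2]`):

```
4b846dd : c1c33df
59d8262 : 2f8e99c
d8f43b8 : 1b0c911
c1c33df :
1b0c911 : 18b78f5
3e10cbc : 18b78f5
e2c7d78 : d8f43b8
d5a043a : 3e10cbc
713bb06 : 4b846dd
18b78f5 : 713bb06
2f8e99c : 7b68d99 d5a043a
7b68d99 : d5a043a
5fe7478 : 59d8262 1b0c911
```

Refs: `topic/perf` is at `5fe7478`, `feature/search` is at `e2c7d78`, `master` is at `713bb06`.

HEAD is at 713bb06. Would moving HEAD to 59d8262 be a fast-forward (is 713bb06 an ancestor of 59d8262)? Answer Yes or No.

A fast-forward from 713bb06 to 59d8262 is possible iff 713bb06 is an ancestor of 59d8262.
Ancestors of 59d8262: {18b78f5, 2f8e99c, 3e10cbc, 4b846dd, 59d8262, 713bb06, 7b68d99, c1c33df, d5a043a}.
713bb06 is among them, so fast-forward is possible.

Yes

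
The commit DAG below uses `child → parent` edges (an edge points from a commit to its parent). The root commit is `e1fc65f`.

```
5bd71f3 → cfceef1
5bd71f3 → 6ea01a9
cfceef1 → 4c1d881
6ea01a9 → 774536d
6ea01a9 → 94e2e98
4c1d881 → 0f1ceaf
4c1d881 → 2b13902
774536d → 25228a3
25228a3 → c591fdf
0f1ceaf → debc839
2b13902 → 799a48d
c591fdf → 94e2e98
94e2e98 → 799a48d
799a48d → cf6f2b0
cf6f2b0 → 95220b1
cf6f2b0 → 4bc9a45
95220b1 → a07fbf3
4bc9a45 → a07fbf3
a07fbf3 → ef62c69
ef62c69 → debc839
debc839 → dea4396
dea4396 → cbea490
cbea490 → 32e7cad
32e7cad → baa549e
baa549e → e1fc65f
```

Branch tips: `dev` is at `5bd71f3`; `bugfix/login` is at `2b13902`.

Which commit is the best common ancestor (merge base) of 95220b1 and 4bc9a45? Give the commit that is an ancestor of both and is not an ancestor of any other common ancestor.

Ancestors of 95220b1: {32e7cad, 95220b1, a07fbf3, baa549e, cbea490, dea4396, debc839, e1fc65f, ef62c69}.
Ancestors of 4bc9a45: {32e7cad, 4bc9a45, a07fbf3, baa549e, cbea490, dea4396, debc839, e1fc65f, ef62c69}.
Common ancestors: {32e7cad, a07fbf3, baa549e, cbea490, dea4396, debc839, e1fc65f, ef62c69}.
Among these, a07fbf3 is not an ancestor of any other common ancestor — it is the merge base.

a07fbf3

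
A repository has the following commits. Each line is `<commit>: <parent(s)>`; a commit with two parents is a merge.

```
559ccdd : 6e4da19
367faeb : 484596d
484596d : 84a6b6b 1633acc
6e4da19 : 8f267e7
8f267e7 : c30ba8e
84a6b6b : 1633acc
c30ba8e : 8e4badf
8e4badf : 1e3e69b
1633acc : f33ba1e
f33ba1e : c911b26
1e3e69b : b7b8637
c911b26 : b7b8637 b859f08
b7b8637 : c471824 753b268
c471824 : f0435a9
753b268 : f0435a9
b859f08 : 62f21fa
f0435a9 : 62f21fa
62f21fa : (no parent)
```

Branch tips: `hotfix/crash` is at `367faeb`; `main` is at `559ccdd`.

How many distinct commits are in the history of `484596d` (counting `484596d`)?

11

Walking parent pointers from 484596d: reachable set = {1633acc, 484596d, 62f21fa, 753b268, 84a6b6b, b7b8637, b859f08, c471824, c911b26, f0435a9, f33ba1e}.
That is 11 commits.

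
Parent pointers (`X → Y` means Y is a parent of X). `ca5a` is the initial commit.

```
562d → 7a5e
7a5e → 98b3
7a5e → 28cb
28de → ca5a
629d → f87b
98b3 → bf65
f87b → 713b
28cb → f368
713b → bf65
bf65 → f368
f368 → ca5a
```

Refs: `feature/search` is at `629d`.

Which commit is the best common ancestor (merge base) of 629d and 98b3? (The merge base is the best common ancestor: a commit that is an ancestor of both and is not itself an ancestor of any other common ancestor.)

bf65

Ancestors of 629d: {629d, 713b, bf65, ca5a, f368, f87b}.
Ancestors of 98b3: {98b3, bf65, ca5a, f368}.
Common ancestors: {bf65, ca5a, f368}.
Among these, bf65 is not an ancestor of any other common ancestor — it is the merge base.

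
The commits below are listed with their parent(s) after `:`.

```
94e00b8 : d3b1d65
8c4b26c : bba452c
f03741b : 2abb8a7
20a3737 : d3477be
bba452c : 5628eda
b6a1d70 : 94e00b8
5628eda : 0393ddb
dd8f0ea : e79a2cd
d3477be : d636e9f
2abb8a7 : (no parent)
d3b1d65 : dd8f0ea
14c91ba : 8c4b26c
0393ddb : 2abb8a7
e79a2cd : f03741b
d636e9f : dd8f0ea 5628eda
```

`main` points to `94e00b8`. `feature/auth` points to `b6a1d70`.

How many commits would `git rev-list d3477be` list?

Walking parent pointers from d3477be: reachable set = {0393ddb, 2abb8a7, 5628eda, d3477be, d636e9f, dd8f0ea, e79a2cd, f03741b}.
That is 8 commits.

8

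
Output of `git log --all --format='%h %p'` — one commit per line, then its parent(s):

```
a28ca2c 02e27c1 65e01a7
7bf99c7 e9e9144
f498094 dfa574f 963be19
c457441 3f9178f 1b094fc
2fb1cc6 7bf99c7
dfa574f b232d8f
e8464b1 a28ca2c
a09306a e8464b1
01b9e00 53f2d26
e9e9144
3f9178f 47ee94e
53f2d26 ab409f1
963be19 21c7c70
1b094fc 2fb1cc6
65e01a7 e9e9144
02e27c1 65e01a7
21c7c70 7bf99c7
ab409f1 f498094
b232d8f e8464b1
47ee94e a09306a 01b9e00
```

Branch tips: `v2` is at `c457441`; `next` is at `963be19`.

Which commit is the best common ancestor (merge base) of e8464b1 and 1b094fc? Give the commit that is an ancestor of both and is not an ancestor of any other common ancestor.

e9e9144

Ancestors of e8464b1: {02e27c1, 65e01a7, a28ca2c, e8464b1, e9e9144}.
Ancestors of 1b094fc: {1b094fc, 2fb1cc6, 7bf99c7, e9e9144}.
Common ancestors: {e9e9144}.
The only common ancestor is e9e9144, so it is the merge base.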